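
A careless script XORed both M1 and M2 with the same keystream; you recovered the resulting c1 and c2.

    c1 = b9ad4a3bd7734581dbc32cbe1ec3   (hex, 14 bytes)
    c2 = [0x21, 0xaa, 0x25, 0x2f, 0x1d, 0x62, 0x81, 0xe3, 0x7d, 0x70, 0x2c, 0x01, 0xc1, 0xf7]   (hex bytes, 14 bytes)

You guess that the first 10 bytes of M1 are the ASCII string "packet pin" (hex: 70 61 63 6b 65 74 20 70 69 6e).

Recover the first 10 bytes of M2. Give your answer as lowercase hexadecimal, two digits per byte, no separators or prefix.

e8660c7faf65e412cfdd

First, c1 ⊕ c2 = (M1 ⊕ K) ⊕ (M2 ⊕ K) = M1 ⊕ M2, so the key drops out. Then M2 = (M1 ⊕ M2) ⊕ M1 over the first 10 bytes.
byte 0: (b9 ^ 21) ^ 70 = 98 ^ 70 = e8
byte 1: (ad ^ aa) ^ 61 = 07 ^ 61 = 66
byte 2: (4a ^ 25) ^ 63 = 6f ^ 63 = 0c
byte 3: (3b ^ 2f) ^ 6b = 14 ^ 6b = 7f
byte 4: (d7 ^ 1d) ^ 65 = ca ^ 65 = af
byte 5: (73 ^ 62) ^ 74 = 11 ^ 74 = 65
byte 6: (45 ^ 81) ^ 20 = c4 ^ 20 = e4
byte 7: (81 ^ e3) ^ 70 = 62 ^ 70 = 12
byte 8: (db ^ 7d) ^ 69 = a6 ^ 69 = cf
byte 9: (c3 ^ 70) ^ 6e = b3 ^ 6e = dd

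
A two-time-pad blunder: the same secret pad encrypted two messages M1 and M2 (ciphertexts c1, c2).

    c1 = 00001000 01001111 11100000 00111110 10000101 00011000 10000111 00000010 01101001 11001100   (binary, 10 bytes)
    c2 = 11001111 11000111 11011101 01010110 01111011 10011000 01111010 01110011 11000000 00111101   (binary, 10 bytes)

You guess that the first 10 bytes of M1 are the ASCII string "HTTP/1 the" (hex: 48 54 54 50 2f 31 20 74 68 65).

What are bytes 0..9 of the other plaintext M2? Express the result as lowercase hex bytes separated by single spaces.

First, c1 ⊕ c2 = (M1 ⊕ K) ⊕ (M2 ⊕ K) = M1 ⊕ M2, so the key drops out. Then M2 = (M1 ⊕ M2) ⊕ M1 over the first 10 bytes.
byte 0: (08 XOR cf) XOR 48 = c7 XOR 48 = 8f
byte 1: (4f XOR c7) XOR 54 = 88 XOR 54 = dc
byte 2: (e0 XOR dd) XOR 54 = 3d XOR 54 = 69
byte 3: (3e XOR 56) XOR 50 = 68 XOR 50 = 38
byte 4: (85 XOR 7b) XOR 2f = fe XOR 2f = d1
byte 5: (18 XOR 98) XOR 31 = 80 XOR 31 = b1
byte 6: (87 XOR 7a) XOR 20 = fd XOR 20 = dd
byte 7: (02 XOR 73) XOR 74 = 71 XOR 74 = 05
byte 8: (69 XOR c0) XOR 68 = a9 XOR 68 = c1
byte 9: (cc XOR 3d) XOR 65 = f1 XOR 65 = 94

8f dc 69 38 d1 b1 dd 05 c1 94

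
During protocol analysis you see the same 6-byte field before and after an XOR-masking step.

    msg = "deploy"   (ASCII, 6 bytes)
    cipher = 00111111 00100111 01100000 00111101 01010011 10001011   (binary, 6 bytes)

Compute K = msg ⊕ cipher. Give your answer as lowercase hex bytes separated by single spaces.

5b 42 10 51 3c f2

Since cipher = msg ⊕ K, XORing both sides with msg gives K = msg ⊕ cipher.
byte 0: 01100100 ^ 00111111 = 01011011
byte 1: 01100101 ^ 00100111 = 01000010
byte 2: 01110000 ^ 01100000 = 00010000
byte 3: 01101100 ^ 00111101 = 01010001
byte 4: 01101111 ^ 01010011 = 00111100
byte 5: 01111001 ^ 10001011 = 11110010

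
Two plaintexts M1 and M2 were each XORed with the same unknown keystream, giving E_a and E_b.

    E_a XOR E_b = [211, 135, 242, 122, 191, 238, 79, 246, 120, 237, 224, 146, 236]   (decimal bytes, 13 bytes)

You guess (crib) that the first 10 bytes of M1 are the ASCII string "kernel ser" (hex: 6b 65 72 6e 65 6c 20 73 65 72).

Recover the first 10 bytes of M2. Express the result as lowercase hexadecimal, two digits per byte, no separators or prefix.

b8e28014da826f851d9f

Since E_a ⊕ E_b = M1 ⊕ M2, XORing with the guessed M1 bytes yields the corresponding M2 bytes: M2 = (E_a ⊕ E_b) ⊕ M1.
11010011 XOR 01101011 = 10111000
10000111 XOR 01100101 = 11100010
11110010 XOR 01110010 = 10000000
01111010 XOR 01101110 = 00010100
10111111 XOR 01100101 = 11011010
11101110 XOR 01101100 = 10000010
01001111 XOR 00100000 = 01101111
11110110 XOR 01110011 = 10000101
01111000 XOR 01100101 = 00011101
11101101 XOR 01110010 = 10011111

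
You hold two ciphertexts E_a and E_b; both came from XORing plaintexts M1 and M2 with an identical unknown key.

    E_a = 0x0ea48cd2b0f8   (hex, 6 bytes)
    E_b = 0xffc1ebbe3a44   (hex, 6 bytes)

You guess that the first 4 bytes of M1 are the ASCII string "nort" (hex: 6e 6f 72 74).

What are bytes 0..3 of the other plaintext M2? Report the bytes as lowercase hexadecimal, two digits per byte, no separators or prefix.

9f0a1518

First, E_a ⊕ E_b = (M1 ⊕ K) ⊕ (M2 ⊕ K) = M1 ⊕ M2, so the key drops out. Then M2 = (M1 ⊕ M2) ⊕ M1 over the first 4 bytes.
byte 0: (0e XOR ff) XOR 6e = f1 XOR 6e = 9f
byte 1: (a4 XOR c1) XOR 6f = 65 XOR 6f = 0a
byte 2: (8c XOR eb) XOR 72 = 67 XOR 72 = 15
byte 3: (d2 XOR be) XOR 74 = 6c XOR 74 = 18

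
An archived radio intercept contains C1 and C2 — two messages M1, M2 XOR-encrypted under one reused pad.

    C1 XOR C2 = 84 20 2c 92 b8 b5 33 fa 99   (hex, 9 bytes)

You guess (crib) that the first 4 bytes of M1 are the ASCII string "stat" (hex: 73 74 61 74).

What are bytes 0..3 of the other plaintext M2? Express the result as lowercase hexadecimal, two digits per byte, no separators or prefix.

Since C1 ⊕ C2 = M1 ⊕ M2, XORing with the guessed M1 bytes yields the corresponding M2 bytes: M2 = (C1 ⊕ C2) ⊕ M1.
byte 0: 84 ⊕ 73 = f7
byte 1: 20 ⊕ 74 = 54
byte 2: 2c ⊕ 61 = 4d
byte 3: 92 ⊕ 74 = e6

f7544de6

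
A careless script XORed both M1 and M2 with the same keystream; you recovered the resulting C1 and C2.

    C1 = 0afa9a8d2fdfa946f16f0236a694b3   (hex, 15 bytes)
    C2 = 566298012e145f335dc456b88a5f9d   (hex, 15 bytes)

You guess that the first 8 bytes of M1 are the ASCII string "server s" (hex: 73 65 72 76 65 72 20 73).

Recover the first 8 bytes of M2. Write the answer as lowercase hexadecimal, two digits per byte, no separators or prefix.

2ffd70fa64b9d606

First, C1 ⊕ C2 = (M1 ⊕ K) ⊕ (M2 ⊕ K) = M1 ⊕ M2, so the key drops out. Then M2 = (M1 ⊕ M2) ⊕ M1 over the first 8 bytes.
byte 0: (0a ^ 56) ^ 73 = 5c ^ 73 = 2f
byte 1: (fa ^ 62) ^ 65 = 98 ^ 65 = fd
byte 2: (9a ^ 98) ^ 72 = 02 ^ 72 = 70
byte 3: (8d ^ 01) ^ 76 = 8c ^ 76 = fa
byte 4: (2f ^ 2e) ^ 65 = 01 ^ 65 = 64
byte 5: (df ^ 14) ^ 72 = cb ^ 72 = b9
byte 6: (a9 ^ 5f) ^ 20 = f6 ^ 20 = d6
byte 7: (46 ^ 33) ^ 73 = 75 ^ 73 = 06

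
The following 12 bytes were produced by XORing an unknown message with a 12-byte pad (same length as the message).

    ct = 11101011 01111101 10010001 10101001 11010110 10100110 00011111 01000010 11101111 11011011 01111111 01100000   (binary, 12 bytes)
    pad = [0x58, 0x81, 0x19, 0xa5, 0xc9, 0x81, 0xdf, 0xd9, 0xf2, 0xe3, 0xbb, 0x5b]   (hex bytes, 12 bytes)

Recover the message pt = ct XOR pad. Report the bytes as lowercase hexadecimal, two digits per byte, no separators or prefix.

eb XOR 58 = b3
7d XOR 81 = fc
91 XOR 19 = 88
a9 XOR a5 = 0c
d6 XOR c9 = 1f
a6 XOR 81 = 27
1f XOR df = c0
42 XOR d9 = 9b
ef XOR f2 = 1d
db XOR e3 = 38
7f XOR bb = c4
60 XOR 5b = 3b

b3fc880c1f27c09b1d38c43b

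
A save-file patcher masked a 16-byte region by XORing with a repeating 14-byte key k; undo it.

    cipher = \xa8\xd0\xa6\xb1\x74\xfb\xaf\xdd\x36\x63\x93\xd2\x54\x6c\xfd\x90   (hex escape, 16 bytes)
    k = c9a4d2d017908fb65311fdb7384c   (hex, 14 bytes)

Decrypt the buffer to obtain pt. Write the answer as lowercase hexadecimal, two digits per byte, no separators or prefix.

The 14-byte key repeats, so the effective keystream is c9 a4 d2 d0 17 90 8f b6 53 11 fd b7 38 4c c9 a4.
byte 0: a8 XOR c9 = 61
byte 1: d0 XOR a4 = 74
byte 2: a6 XOR d2 = 74
byte 3: b1 XOR d0 = 61
byte 4: 74 XOR 17 = 63
byte 5: fb XOR 90 = 6b
byte 6: af XOR 8f = 20
byte 7: dd XOR b6 = 6b
byte 8: 36 XOR 53 = 65
byte 9: 63 XOR 11 = 72
byte 10: 93 XOR fd = 6e
byte 11: d2 XOR b7 = 65
byte 12: 54 XOR 38 = 6c
byte 13: 6c XOR 4c = 20
byte 14: fd XOR c9 = 34
byte 15: 90 XOR a4 = 34

61747461636b206b65726e656c203434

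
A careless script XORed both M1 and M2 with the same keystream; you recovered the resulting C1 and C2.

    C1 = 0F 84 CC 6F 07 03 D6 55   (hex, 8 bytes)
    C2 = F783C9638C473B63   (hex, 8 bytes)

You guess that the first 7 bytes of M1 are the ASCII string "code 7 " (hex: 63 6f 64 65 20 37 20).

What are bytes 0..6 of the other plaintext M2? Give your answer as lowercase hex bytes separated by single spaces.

First, C1 ⊕ C2 = (M1 ⊕ K) ⊕ (M2 ⊕ K) = M1 ⊕ M2, so the key drops out. Then M2 = (M1 ⊕ M2) ⊕ M1 over the first 7 bytes.
byte 0: (0f XOR f7) XOR 63 = f8 XOR 63 = 9b
byte 1: (84 XOR 83) XOR 6f = 07 XOR 6f = 68
byte 2: (cc XOR c9) XOR 64 = 05 XOR 64 = 61
byte 3: (6f XOR 63) XOR 65 = 0c XOR 65 = 69
byte 4: (07 XOR 8c) XOR 20 = 8b XOR 20 = ab
byte 5: (03 XOR 47) XOR 37 = 44 XOR 37 = 73
byte 6: (d6 XOR 3b) XOR 20 = ed XOR 20 = cd

9b 68 61 69 ab 73 cd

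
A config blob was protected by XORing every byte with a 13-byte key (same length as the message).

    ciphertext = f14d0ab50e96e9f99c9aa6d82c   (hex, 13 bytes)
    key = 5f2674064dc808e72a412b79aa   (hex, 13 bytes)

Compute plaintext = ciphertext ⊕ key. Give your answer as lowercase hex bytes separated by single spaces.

XOR is its own inverse, so applying the key byte-wise gives the result directly.
11110001 XOR 01011111 = 10101110
01001101 XOR 00100110 = 01101011
00001010 XOR 01110100 = 01111110
10110101 XOR 00000110 = 10110011
00001110 XOR 01001101 = 01000011
10010110 XOR 11001000 = 01011110
11101001 XOR 00001000 = 11100001
11111001 XOR 11100111 = 00011110
10011100 XOR 00101010 = 10110110
10011010 XOR 01000001 = 11011011
10100110 XOR 00101011 = 10001101
11011000 XOR 01111001 = 10100001
00101100 XOR 10101010 = 10000110

ae 6b 7e b3 43 5e e1 1e b6 db 8d a1 86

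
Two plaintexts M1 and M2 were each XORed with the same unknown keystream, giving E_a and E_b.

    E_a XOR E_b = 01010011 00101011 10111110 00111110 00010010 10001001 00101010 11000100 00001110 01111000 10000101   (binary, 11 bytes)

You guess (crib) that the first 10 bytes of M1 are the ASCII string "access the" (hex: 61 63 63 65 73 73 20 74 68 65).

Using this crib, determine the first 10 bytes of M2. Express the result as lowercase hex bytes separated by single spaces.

32 48 dd 5b 61 fa 0a b0 66 1d

Since E_a ⊕ E_b = M1 ⊕ M2, XORing with the guessed M1 bytes yields the corresponding M2 bytes: M2 = (E_a ⊕ E_b) ⊕ M1.
byte 0: 53 XOR 61 = 32
byte 1: 2b XOR 63 = 48
byte 2: be XOR 63 = dd
byte 3: 3e XOR 65 = 5b
byte 4: 12 XOR 73 = 61
byte 5: 89 XOR 73 = fa
byte 6: 2a XOR 20 = 0a
byte 7: c4 XOR 74 = b0
byte 8: 0e XOR 68 = 66
byte 9: 78 XOR 65 = 1d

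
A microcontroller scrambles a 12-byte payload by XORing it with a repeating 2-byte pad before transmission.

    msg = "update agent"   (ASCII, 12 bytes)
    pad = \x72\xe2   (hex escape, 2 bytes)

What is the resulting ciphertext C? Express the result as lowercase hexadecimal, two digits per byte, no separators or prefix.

The 2-byte key repeats, so the effective keystream is 72 e2 72 e2 72 e2 72 e2 72 e2 72 e2.
byte 0: 75 ⊕ 72 = 07
byte 1: 70 ⊕ e2 = 92
byte 2: 64 ⊕ 72 = 16
byte 3: 61 ⊕ e2 = 83
byte 4: 74 ⊕ 72 = 06
byte 5: 65 ⊕ e2 = 87
byte 6: 20 ⊕ 72 = 52
byte 7: 61 ⊕ e2 = 83
byte 8: 67 ⊕ 72 = 15
byte 9: 65 ⊕ e2 = 87
byte 10: 6e ⊕ 72 = 1c
byte 11: 74 ⊕ e2 = 96

079216830687528315871c96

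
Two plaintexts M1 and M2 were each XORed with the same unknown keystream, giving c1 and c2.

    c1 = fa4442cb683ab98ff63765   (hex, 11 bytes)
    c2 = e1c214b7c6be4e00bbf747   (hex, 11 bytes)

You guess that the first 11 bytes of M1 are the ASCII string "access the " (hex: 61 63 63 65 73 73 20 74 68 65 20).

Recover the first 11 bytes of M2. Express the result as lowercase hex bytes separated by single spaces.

7a e5 35 19 dd f7 d7 fb 25 a5 02

First, c1 ⊕ c2 = (M1 ⊕ K) ⊕ (M2 ⊕ K) = M1 ⊕ M2, so the key drops out. Then M2 = (M1 ⊕ M2) ⊕ M1 over the first 11 bytes.
byte 0: (fa XOR e1) XOR 61 = 1b XOR 61 = 7a
byte 1: (44 XOR c2) XOR 63 = 86 XOR 63 = e5
byte 2: (42 XOR 14) XOR 63 = 56 XOR 63 = 35
byte 3: (cb XOR b7) XOR 65 = 7c XOR 65 = 19
byte 4: (68 XOR c6) XOR 73 = ae XOR 73 = dd
byte 5: (3a XOR be) XOR 73 = 84 XOR 73 = f7
byte 6: (b9 XOR 4e) XOR 20 = f7 XOR 20 = d7
byte 7: (8f XOR 00) XOR 74 = 8f XOR 74 = fb
byte 8: (f6 XOR bb) XOR 68 = 4d XOR 68 = 25
byte 9: (37 XOR f7) XOR 65 = c0 XOR 65 = a5
byte 10: (65 XOR 47) XOR 20 = 22 XOR 20 = 02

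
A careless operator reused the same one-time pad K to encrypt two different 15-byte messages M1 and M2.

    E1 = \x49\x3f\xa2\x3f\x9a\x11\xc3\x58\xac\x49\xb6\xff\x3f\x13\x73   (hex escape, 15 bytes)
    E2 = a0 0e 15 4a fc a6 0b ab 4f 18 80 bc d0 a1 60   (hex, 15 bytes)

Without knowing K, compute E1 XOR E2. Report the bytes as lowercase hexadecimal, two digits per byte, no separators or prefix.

E1 ⊕ E2 = (M1 ⊕ K) ⊕ (M2 ⊕ K) = M1 ⊕ M2 — the shared key cancels under XOR.
byte 0:  73 xor 160 = 233
byte 1:  63 xor  14 =  49
byte 2: 162 xor  21 = 183
byte 3:  63 xor  74 = 117
byte 4: 154 xor 252 = 102
byte 5:  17 xor 166 = 183
byte 6: 195 xor  11 = 200
byte 7:  88 xor 171 = 243
byte 8: 172 xor  79 = 227
byte 9:  73 xor  24 =  81
byte 10: 182 xor 128 =  54
byte 11: 255 xor 188 =  67
byte 12:  63 xor 208 = 239
byte 13:  19 xor 161 = 178
byte 14: 115 xor  96 =  19

e931b77566b7c8f3e3513643efb213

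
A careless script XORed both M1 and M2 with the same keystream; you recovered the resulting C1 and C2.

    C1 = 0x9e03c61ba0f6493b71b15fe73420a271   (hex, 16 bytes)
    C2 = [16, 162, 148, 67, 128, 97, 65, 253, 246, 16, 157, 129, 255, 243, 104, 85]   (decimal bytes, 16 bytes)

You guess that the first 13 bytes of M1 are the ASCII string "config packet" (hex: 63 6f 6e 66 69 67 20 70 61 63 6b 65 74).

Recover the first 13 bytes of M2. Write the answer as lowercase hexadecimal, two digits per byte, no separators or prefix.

edce3c3e49f028b6e6c2a903bf

First, C1 ⊕ C2 = (M1 ⊕ K) ⊕ (M2 ⊕ K) = M1 ⊕ M2, so the key drops out. Then M2 = (M1 ⊕ M2) ⊕ M1 over the first 13 bytes.
byte 0: (9e ^ 10) ^ 63 = 8e ^ 63 = ed
byte 1: (03 ^ a2) ^ 6f = a1 ^ 6f = ce
byte 2: (c6 ^ 94) ^ 6e = 52 ^ 6e = 3c
byte 3: (1b ^ 43) ^ 66 = 58 ^ 66 = 3e
byte 4: (a0 ^ 80) ^ 69 = 20 ^ 69 = 49
byte 5: (f6 ^ 61) ^ 67 = 97 ^ 67 = f0
byte 6: (49 ^ 41) ^ 20 = 08 ^ 20 = 28
byte 7: (3b ^ fd) ^ 70 = c6 ^ 70 = b6
byte 8: (71 ^ f6) ^ 61 = 87 ^ 61 = e6
byte 9: (b1 ^ 10) ^ 63 = a1 ^ 63 = c2
byte 10: (5f ^ 9d) ^ 6b = c2 ^ 6b = a9
byte 11: (e7 ^ 81) ^ 65 = 66 ^ 65 = 03
byte 12: (34 ^ ff) ^ 74 = cb ^ 74 = bf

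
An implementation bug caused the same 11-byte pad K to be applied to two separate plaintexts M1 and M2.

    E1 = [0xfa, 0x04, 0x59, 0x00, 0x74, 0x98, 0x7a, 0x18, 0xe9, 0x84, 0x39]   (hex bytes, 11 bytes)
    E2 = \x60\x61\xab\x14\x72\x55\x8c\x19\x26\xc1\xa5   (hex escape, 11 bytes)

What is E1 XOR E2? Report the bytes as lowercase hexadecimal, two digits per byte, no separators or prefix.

E1 ⊕ E2 = (M1 ⊕ K) ⊕ (M2 ⊕ K) = M1 ⊕ M2 — the shared key cancels under XOR.
fa ^ 60 = 9a
04 ^ 61 = 65
59 ^ ab = f2
00 ^ 14 = 14
74 ^ 72 = 06
98 ^ 55 = cd
7a ^ 8c = f6
18 ^ 19 = 01
e9 ^ 26 = cf
84 ^ c1 = 45
39 ^ a5 = 9c

9a65f21406cdf601cf459c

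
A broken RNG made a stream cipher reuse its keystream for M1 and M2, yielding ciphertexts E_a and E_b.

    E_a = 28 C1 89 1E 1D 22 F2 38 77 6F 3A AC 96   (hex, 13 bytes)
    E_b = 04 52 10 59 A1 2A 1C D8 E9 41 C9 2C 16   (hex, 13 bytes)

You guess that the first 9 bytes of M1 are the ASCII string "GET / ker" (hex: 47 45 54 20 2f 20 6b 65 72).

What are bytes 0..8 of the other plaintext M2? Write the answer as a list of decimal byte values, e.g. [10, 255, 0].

First, E_a ⊕ E_b = (M1 ⊕ K) ⊕ (M2 ⊕ K) = M1 ⊕ M2, so the key drops out. Then M2 = (M1 ⊕ M2) ⊕ M1 over the first 9 bytes.
byte 0: (28 ^ 04) ^ 47 = 2c ^ 47 = 6b
byte 1: (c1 ^ 52) ^ 45 = 93 ^ 45 = d6
byte 2: (89 ^ 10) ^ 54 = 99 ^ 54 = cd
byte 3: (1e ^ 59) ^ 20 = 47 ^ 20 = 67
byte 4: (1d ^ a1) ^ 2f = bc ^ 2f = 93
byte 5: (22 ^ 2a) ^ 20 = 08 ^ 20 = 28
byte 6: (f2 ^ 1c) ^ 6b = ee ^ 6b = 85
byte 7: (38 ^ d8) ^ 65 = e0 ^ 65 = 85
byte 8: (77 ^ e9) ^ 72 = 9e ^ 72 = ec

[107, 214, 205, 103, 147, 40, 133, 133, 236]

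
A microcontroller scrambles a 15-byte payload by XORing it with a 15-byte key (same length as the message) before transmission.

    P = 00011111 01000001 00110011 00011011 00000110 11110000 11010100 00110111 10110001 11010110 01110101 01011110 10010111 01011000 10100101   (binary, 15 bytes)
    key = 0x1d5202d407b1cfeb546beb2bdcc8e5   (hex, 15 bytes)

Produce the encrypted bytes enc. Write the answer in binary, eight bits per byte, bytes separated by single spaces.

00000010 00010011 00110001 11001111 00000001 01000001 00011011 11011100 11100101 10111101 10011110 01110101 01001011 10010000 01000000

XOR is its own inverse, so applying the key byte-wise gives the result directly.
byte 0: 1f ⊕ 1d = 02
byte 1: 41 ⊕ 52 = 13
byte 2: 33 ⊕ 02 = 31
byte 3: 1b ⊕ d4 = cf
byte 4: 06 ⊕ 07 = 01
byte 5: f0 ⊕ b1 = 41
byte 6: d4 ⊕ cf = 1b
byte 7: 37 ⊕ eb = dc
byte 8: b1 ⊕ 54 = e5
byte 9: d6 ⊕ 6b = bd
byte 10: 75 ⊕ eb = 9e
byte 11: 5e ⊕ 2b = 75
byte 12: 97 ⊕ dc = 4b
byte 13: 58 ⊕ c8 = 90
byte 14: a5 ⊕ e5 = 40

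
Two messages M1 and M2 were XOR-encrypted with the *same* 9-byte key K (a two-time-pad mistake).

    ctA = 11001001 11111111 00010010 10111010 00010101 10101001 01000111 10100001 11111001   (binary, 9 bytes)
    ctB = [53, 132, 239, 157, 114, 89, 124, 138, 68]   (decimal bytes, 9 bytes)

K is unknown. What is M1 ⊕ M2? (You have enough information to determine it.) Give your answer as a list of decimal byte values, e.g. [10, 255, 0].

ctA ⊕ ctB = (M1 ⊕ K) ⊕ (M2 ⊕ K) = M1 ⊕ M2 — the shared key cancels under XOR.
c9 xor 35 = fc
ff xor 84 = 7b
12 xor ef = fd
ba xor 9d = 27
15 xor 72 = 67
a9 xor 59 = f0
47 xor 7c = 3b
a1 xor 8a = 2b
f9 xor 44 = bd

[252, 123, 253, 39, 103, 240, 59, 43, 189]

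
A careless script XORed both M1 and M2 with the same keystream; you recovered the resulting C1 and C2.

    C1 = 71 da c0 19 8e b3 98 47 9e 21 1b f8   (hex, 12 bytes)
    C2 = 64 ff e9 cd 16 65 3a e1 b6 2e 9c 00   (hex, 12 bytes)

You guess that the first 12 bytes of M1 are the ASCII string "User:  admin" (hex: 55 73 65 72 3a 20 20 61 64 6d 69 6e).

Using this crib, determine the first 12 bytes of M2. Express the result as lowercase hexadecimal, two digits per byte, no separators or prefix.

First, C1 ⊕ C2 = (M1 ⊕ K) ⊕ (M2 ⊕ K) = M1 ⊕ M2, so the key drops out. Then M2 = (M1 ⊕ M2) ⊕ M1 over the first 12 bytes.
byte 0: (71 xor 64) xor 55 = 15 xor 55 = 40
byte 1: (da xor ff) xor 73 = 25 xor 73 = 56
byte 2: (c0 xor e9) xor 65 = 29 xor 65 = 4c
byte 3: (19 xor cd) xor 72 = d4 xor 72 = a6
byte 4: (8e xor 16) xor 3a = 98 xor 3a = a2
byte 5: (b3 xor 65) xor 20 = d6 xor 20 = f6
byte 6: (98 xor 3a) xor 20 = a2 xor 20 = 82
byte 7: (47 xor e1) xor 61 = a6 xor 61 = c7
byte 8: (9e xor b6) xor 64 = 28 xor 64 = 4c
byte 9: (21 xor 2e) xor 6d = 0f xor 6d = 62
byte 10: (1b xor 9c) xor 69 = 87 xor 69 = ee
byte 11: (f8 xor 00) xor 6e = f8 xor 6e = 96

40564ca6a2f682c74c62ee96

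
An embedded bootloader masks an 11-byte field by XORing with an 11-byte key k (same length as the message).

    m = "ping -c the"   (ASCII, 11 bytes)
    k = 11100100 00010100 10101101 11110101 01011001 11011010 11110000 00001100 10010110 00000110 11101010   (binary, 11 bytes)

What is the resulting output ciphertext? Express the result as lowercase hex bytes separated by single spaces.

XOR is its own inverse, so applying the key byte-wise gives the result directly.
112 xor 228 = 148
105 xor  20 = 125
110 xor 173 = 195
103 xor 245 = 146
 32 xor  89 = 121
 45 xor 218 = 247
 99 xor 240 = 147
 32 xor  12 =  44
116 xor 150 = 226
104 xor   6 = 110
101 xor 234 = 143

94 7d c3 92 79 f7 93 2c e2 6e 8f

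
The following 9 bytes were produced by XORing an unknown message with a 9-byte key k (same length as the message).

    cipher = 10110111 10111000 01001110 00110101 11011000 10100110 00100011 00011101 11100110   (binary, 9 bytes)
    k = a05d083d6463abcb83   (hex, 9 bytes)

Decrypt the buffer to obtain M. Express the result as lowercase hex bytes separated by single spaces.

17 e5 46 08 bc c5 88 d6 65

byte 0: 183 xor 160 =  23
byte 1: 184 xor  93 = 229
byte 2:  78 xor   8 =  70
byte 3:  53 xor  61 =   8
byte 4: 216 xor 100 = 188
byte 5: 166 xor  99 = 197
byte 6:  35 xor 171 = 136
byte 7:  29 xor 203 = 214
byte 8: 230 xor 131 = 101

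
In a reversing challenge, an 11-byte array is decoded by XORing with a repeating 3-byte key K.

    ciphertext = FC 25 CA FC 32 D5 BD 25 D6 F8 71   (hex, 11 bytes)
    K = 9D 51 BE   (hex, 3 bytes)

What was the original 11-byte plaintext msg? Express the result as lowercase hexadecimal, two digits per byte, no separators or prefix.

The 3-byte key repeats, so the effective keystream is 9d 51 be 9d 51 be 9d 51 be 9d 51.
byte 0: fc ^ 9d = 61
byte 1: 25 ^ 51 = 74
byte 2: ca ^ be = 74
byte 3: fc ^ 9d = 61
byte 4: 32 ^ 51 = 63
byte 5: d5 ^ be = 6b
byte 6: bd ^ 9d = 20
byte 7: 25 ^ 51 = 74
byte 8: d6 ^ be = 68
byte 9: f8 ^ 9d = 65
byte 10: 71 ^ 51 = 20

61747461636b2074686520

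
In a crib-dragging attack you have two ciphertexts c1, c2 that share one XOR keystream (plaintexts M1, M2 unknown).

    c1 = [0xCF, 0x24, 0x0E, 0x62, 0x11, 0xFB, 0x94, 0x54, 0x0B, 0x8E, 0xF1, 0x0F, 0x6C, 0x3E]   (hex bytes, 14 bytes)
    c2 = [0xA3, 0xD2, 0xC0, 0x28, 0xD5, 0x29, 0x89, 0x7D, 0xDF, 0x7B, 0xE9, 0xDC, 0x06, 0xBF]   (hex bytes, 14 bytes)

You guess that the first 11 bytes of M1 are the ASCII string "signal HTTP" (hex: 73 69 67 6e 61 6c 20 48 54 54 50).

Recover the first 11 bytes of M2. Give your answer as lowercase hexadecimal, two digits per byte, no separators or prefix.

First, c1 ⊕ c2 = (M1 ⊕ K) ⊕ (M2 ⊕ K) = M1 ⊕ M2, so the key drops out. Then M2 = (M1 ⊕ M2) ⊕ M1 over the first 11 bytes.
byte 0: (cf xor a3) xor 73 = 6c xor 73 = 1f
byte 1: (24 xor d2) xor 69 = f6 xor 69 = 9f
byte 2: (0e xor c0) xor 67 = ce xor 67 = a9
byte 3: (62 xor 28) xor 6e = 4a xor 6e = 24
byte 4: (11 xor d5) xor 61 = c4 xor 61 = a5
byte 5: (fb xor 29) xor 6c = d2 xor 6c = be
byte 6: (94 xor 89) xor 20 = 1d xor 20 = 3d
byte 7: (54 xor 7d) xor 48 = 29 xor 48 = 61
byte 8: (0b xor df) xor 54 = d4 xor 54 = 80
byte 9: (8e xor 7b) xor 54 = f5 xor 54 = a1
byte 10: (f1 xor e9) xor 50 = 18 xor 50 = 48

1f9fa924a5be3d6180a148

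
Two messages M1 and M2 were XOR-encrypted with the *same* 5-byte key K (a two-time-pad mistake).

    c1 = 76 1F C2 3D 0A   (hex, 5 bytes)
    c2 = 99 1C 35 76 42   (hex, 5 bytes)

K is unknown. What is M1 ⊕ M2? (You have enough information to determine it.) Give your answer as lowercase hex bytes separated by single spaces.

ef 03 f7 4b 48

c1 ⊕ c2 = (M1 ⊕ K) ⊕ (M2 ⊕ K) = M1 ⊕ M2 — the shared key cancels under XOR.
118 ^ 153 = 239
 31 ^  28 =   3
194 ^  53 = 247
 61 ^ 118 =  75
 10 ^  66 =  72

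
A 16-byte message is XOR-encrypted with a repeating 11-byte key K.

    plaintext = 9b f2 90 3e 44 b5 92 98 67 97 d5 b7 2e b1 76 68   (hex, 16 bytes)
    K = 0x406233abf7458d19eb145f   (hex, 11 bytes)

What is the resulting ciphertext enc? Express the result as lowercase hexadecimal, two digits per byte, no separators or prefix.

The 11-byte key repeats, so the effective keystream is 40 62 33 ab f7 45 8d 19 eb 14 5f 40 62 33 ab f7.
byte 0: 155 ^  64 = 219
byte 1: 242 ^  98 = 144
byte 2: 144 ^  51 = 163
byte 3:  62 ^ 171 = 149
byte 4:  68 ^ 247 = 179
byte 5: 181 ^  69 = 240
byte 6: 146 ^ 141 =  31
byte 7: 152 ^  25 = 129
byte 8: 103 ^ 235 = 140
byte 9: 151 ^  20 = 131
byte 10: 213 ^  95 = 138
byte 11: 183 ^  64 = 247
byte 12:  46 ^  98 =  76
byte 13: 177 ^  51 = 130
byte 14: 118 ^ 171 = 221
byte 15: 104 ^ 247 = 159

db90a395b3f01f818c838af74c82dd9f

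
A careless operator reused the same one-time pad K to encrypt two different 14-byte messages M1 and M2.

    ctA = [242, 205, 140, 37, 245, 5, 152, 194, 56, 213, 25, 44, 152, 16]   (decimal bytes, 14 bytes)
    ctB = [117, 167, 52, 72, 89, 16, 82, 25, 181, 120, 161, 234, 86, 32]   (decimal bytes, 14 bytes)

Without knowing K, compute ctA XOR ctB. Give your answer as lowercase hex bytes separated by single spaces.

ctA ⊕ ctB = (M1 ⊕ K) ⊕ (M2 ⊕ K) = M1 ⊕ M2 — the shared key cancels under XOR.
byte 0: 11110010 XOR 01110101 = 10000111
byte 1: 11001101 XOR 10100111 = 01101010
byte 2: 10001100 XOR 00110100 = 10111000
byte 3: 00100101 XOR 01001000 = 01101101
byte 4: 11110101 XOR 01011001 = 10101100
byte 5: 00000101 XOR 00010000 = 00010101
byte 6: 10011000 XOR 01010010 = 11001010
byte 7: 11000010 XOR 00011001 = 11011011
byte 8: 00111000 XOR 10110101 = 10001101
byte 9: 11010101 XOR 01111000 = 10101101
byte 10: 00011001 XOR 10100001 = 10111000
byte 11: 00101100 XOR 11101010 = 11000110
byte 12: 10011000 XOR 01010110 = 11001110
byte 13: 00010000 XOR 00100000 = 00110000

87 6a b8 6d ac 15 ca db 8d ad b8 c6 ce 30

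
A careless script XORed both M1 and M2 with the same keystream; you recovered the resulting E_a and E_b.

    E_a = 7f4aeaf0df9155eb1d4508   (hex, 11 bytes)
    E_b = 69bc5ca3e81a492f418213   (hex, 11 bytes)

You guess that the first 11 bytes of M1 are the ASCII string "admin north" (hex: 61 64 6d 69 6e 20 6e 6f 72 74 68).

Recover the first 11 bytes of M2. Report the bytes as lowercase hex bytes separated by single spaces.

First, E_a ⊕ E_b = (M1 ⊕ K) ⊕ (M2 ⊕ K) = M1 ⊕ M2, so the key drops out. Then M2 = (M1 ⊕ M2) ⊕ M1 over the first 11 bytes.
byte 0: (7f XOR 69) XOR 61 = 16 XOR 61 = 77
byte 1: (4a XOR bc) XOR 64 = f6 XOR 64 = 92
byte 2: (ea XOR 5c) XOR 6d = b6 XOR 6d = db
byte 3: (f0 XOR a3) XOR 69 = 53 XOR 69 = 3a
byte 4: (df XOR e8) XOR 6e = 37 XOR 6e = 59
byte 5: (91 XOR 1a) XOR 20 = 8b XOR 20 = ab
byte 6: (55 XOR 49) XOR 6e = 1c XOR 6e = 72
byte 7: (eb XOR 2f) XOR 6f = c4 XOR 6f = ab
byte 8: (1d XOR 41) XOR 72 = 5c XOR 72 = 2e
byte 9: (45 XOR 82) XOR 74 = c7 XOR 74 = b3
byte 10: (08 XOR 13) XOR 68 = 1b XOR 68 = 73

77 92 db 3a 59 ab 72 ab 2e b3 73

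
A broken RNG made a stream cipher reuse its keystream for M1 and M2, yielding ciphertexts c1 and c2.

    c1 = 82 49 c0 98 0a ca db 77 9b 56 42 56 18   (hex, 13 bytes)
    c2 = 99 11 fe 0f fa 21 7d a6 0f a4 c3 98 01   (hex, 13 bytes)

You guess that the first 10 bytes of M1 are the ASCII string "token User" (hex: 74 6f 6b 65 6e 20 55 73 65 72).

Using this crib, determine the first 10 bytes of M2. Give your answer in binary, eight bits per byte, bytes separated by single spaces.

First, c1 ⊕ c2 = (M1 ⊕ K) ⊕ (M2 ⊕ K) = M1 ⊕ M2, so the key drops out. Then M2 = (M1 ⊕ M2) ⊕ M1 over the first 10 bytes.
byte 0: (82 ⊕ 99) ⊕ 74 = 1b ⊕ 74 = 6f
byte 1: (49 ⊕ 11) ⊕ 6f = 58 ⊕ 6f = 37
byte 2: (c0 ⊕ fe) ⊕ 6b = 3e ⊕ 6b = 55
byte 3: (98 ⊕ 0f) ⊕ 65 = 97 ⊕ 65 = f2
byte 4: (0a ⊕ fa) ⊕ 6e = f0 ⊕ 6e = 9e
byte 5: (ca ⊕ 21) ⊕ 20 = eb ⊕ 20 = cb
byte 6: (db ⊕ 7d) ⊕ 55 = a6 ⊕ 55 = f3
byte 7: (77 ⊕ a6) ⊕ 73 = d1 ⊕ 73 = a2
byte 8: (9b ⊕ 0f) ⊕ 65 = 94 ⊕ 65 = f1
byte 9: (56 ⊕ a4) ⊕ 72 = f2 ⊕ 72 = 80

01101111 00110111 01010101 11110010 10011110 11001011 11110011 10100010 11110001 10000000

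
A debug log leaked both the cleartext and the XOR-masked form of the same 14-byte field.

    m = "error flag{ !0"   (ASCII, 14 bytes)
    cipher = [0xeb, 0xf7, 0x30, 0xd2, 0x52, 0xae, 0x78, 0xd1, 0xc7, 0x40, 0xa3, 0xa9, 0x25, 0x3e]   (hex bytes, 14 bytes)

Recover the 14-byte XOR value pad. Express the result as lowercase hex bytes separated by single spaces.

8e 85 42 bd 20 8e 1e bd a6 27 d8 89 04 0e

Since cipher = m ⊕ pad, XORing both sides with m gives pad = m ⊕ cipher.
byte 0: 101 XOR 235 = 142
byte 1: 114 XOR 247 = 133
byte 2: 114 XOR  48 =  66
byte 3: 111 XOR 210 = 189
byte 4: 114 XOR  82 =  32
byte 5:  32 XOR 174 = 142
byte 6: 102 XOR 120 =  30
byte 7: 108 XOR 209 = 189
byte 8:  97 XOR 199 = 166
byte 9: 103 XOR  64 =  39
byte 10: 123 XOR 163 = 216
byte 11:  32 XOR 169 = 137
byte 12:  33 XOR  37 =   4
byte 13:  48 XOR  62 =  14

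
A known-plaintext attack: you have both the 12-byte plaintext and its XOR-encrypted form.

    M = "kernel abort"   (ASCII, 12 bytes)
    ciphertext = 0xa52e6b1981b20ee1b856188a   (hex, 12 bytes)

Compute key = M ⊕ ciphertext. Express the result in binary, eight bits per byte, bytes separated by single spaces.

11001110 01001011 00011001 01110111 11100100 11011110 00101110 10000000 11011010 00111001 01101010 11111110

Since ciphertext = M ⊕ key, XORing both sides with M gives key = M ⊕ ciphertext.
107 ⊕ 165 = 206
101 ⊕  46 =  75
114 ⊕ 107 =  25
110 ⊕  25 = 119
101 ⊕ 129 = 228
108 ⊕ 178 = 222
 32 ⊕  14 =  46
 97 ⊕ 225 = 128
 98 ⊕ 184 = 218
111 ⊕  86 =  57
114 ⊕  24 = 106
116 ⊕ 138 = 254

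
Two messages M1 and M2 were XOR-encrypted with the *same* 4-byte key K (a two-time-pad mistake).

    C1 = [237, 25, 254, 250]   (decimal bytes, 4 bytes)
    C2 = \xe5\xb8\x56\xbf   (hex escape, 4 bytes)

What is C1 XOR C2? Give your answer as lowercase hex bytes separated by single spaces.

08 a1 a8 45

C1 ⊕ C2 = (M1 ⊕ K) ⊕ (M2 ⊕ K) = M1 ⊕ M2 — the shared key cancels under XOR.
237 XOR 229 =   8
 25 XOR 184 = 161
254 XOR  86 = 168
250 XOR 191 =  69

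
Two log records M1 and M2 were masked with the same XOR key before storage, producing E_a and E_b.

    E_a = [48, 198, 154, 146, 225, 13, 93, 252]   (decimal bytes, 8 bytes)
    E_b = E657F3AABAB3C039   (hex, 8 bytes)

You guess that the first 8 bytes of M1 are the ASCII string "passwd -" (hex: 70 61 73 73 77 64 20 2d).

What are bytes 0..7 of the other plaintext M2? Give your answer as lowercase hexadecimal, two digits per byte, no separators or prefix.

a6f01a4b2cdabde8

First, E_a ⊕ E_b = (M1 ⊕ K) ⊕ (M2 ⊕ K) = M1 ⊕ M2, so the key drops out. Then M2 = (M1 ⊕ M2) ⊕ M1 over the first 8 bytes.
byte 0: (30 XOR e6) XOR 70 = d6 XOR 70 = a6
byte 1: (c6 XOR 57) XOR 61 = 91 XOR 61 = f0
byte 2: (9a XOR f3) XOR 73 = 69 XOR 73 = 1a
byte 3: (92 XOR aa) XOR 73 = 38 XOR 73 = 4b
byte 4: (e1 XOR ba) XOR 77 = 5b XOR 77 = 2c
byte 5: (0d XOR b3) XOR 64 = be XOR 64 = da
byte 6: (5d XOR c0) XOR 20 = 9d XOR 20 = bd
byte 7: (fc XOR 39) XOR 2d = c5 XOR 2d = e8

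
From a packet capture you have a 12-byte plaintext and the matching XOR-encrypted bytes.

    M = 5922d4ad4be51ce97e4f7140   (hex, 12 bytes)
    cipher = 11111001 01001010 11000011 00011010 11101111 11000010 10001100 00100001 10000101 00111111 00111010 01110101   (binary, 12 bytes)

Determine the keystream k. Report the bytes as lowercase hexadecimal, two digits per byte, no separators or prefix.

a06817b7a42790c8fb704b35

Since cipher = M ⊕ k, XORing both sides with M gives k = M ⊕ cipher.
01011001 XOR 11111001 = 10100000
00100010 XOR 01001010 = 01101000
11010100 XOR 11000011 = 00010111
10101101 XOR 00011010 = 10110111
01001011 XOR 11101111 = 10100100
11100101 XOR 11000010 = 00100111
00011100 XOR 10001100 = 10010000
11101001 XOR 00100001 = 11001000
01111110 XOR 10000101 = 11111011
01001111 XOR 00111111 = 01110000
01110001 XOR 00111010 = 01001011
01000000 XOR 01110101 = 00110101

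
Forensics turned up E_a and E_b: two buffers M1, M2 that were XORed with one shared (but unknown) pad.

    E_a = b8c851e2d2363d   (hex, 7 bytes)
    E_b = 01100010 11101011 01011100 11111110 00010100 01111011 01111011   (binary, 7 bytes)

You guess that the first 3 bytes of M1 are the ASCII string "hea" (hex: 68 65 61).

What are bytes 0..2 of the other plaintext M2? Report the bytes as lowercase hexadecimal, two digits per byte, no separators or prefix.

b2466c

First, E_a ⊕ E_b = (M1 ⊕ K) ⊕ (M2 ⊕ K) = M1 ⊕ M2, so the key drops out. Then M2 = (M1 ⊕ M2) ⊕ M1 over the first 3 bytes.
byte 0: (b8 ⊕ 62) ⊕ 68 = da ⊕ 68 = b2
byte 1: (c8 ⊕ eb) ⊕ 65 = 23 ⊕ 65 = 46
byte 2: (51 ⊕ 5c) ⊕ 61 = 0d ⊕ 61 = 6c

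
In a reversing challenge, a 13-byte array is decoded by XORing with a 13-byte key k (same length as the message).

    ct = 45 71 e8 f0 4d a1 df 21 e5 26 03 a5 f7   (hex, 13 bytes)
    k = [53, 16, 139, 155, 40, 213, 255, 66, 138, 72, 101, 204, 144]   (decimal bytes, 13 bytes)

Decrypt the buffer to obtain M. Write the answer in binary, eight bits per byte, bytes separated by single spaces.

01110000 01100001 01100011 01101011 01100101 01110100 00100000 01100011 01101111 01101110 01100110 01101001 01100111

XOR is its own inverse, so applying the key byte-wise gives the result directly.
byte 0:  69 ⊕  53 = 112
byte 1: 113 ⊕  16 =  97
byte 2: 232 ⊕ 139 =  99
byte 3: 240 ⊕ 155 = 107
byte 4:  77 ⊕  40 = 101
byte 5: 161 ⊕ 213 = 116
byte 6: 223 ⊕ 255 =  32
byte 7:  33 ⊕  66 =  99
byte 8: 229 ⊕ 138 = 111
byte 9:  38 ⊕  72 = 110
byte 10:   3 ⊕ 101 = 102
byte 11: 165 ⊕ 204 = 105
byte 12: 247 ⊕ 144 = 103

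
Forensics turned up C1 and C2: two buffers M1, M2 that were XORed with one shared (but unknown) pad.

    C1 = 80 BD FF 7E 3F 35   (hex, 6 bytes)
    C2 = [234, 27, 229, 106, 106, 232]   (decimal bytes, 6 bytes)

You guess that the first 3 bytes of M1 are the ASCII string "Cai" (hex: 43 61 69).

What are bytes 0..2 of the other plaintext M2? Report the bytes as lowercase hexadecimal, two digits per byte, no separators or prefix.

29c773

First, C1 ⊕ C2 = (M1 ⊕ K) ⊕ (M2 ⊕ K) = M1 ⊕ M2, so the key drops out. Then M2 = (M1 ⊕ M2) ⊕ M1 over the first 3 bytes.
byte 0: (80 xor ea) xor 43 = 6a xor 43 = 29
byte 1: (bd xor 1b) xor 61 = a6 xor 61 = c7
byte 2: (ff xor e5) xor 69 = 1a xor 69 = 73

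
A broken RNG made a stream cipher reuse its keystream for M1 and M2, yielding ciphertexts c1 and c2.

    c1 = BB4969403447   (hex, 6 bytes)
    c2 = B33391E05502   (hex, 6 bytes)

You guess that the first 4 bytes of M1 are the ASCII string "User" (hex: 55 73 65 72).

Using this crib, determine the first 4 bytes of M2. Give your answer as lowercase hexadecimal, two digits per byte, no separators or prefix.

5d099dd2

First, c1 ⊕ c2 = (M1 ⊕ K) ⊕ (M2 ⊕ K) = M1 ⊕ M2, so the key drops out. Then M2 = (M1 ⊕ M2) ⊕ M1 over the first 4 bytes.
byte 0: (bb ⊕ b3) ⊕ 55 = 08 ⊕ 55 = 5d
byte 1: (49 ⊕ 33) ⊕ 73 = 7a ⊕ 73 = 09
byte 2: (69 ⊕ 91) ⊕ 65 = f8 ⊕ 65 = 9d
byte 3: (40 ⊕ e0) ⊕ 72 = a0 ⊕ 72 = d2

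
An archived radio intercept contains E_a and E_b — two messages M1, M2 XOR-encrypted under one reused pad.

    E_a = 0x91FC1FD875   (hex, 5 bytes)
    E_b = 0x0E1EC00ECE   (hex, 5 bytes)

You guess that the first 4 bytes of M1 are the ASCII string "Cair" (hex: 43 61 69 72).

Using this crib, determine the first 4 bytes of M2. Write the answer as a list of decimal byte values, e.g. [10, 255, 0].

First, E_a ⊕ E_b = (M1 ⊕ K) ⊕ (M2 ⊕ K) = M1 ⊕ M2, so the key drops out. Then M2 = (M1 ⊕ M2) ⊕ M1 over the first 4 bytes.
byte 0: (91 ⊕ 0e) ⊕ 43 = 9f ⊕ 43 = dc
byte 1: (fc ⊕ 1e) ⊕ 61 = e2 ⊕ 61 = 83
byte 2: (1f ⊕ c0) ⊕ 69 = df ⊕ 69 = b6
byte 3: (d8 ⊕ 0e) ⊕ 72 = d6 ⊕ 72 = a4

[220, 131, 182, 164]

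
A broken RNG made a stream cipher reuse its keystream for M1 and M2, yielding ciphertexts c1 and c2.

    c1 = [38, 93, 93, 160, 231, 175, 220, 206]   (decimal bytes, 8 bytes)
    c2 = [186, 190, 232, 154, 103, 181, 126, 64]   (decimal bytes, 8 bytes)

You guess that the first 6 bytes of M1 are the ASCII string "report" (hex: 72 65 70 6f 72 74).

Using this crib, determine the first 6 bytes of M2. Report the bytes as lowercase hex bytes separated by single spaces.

First, c1 ⊕ c2 = (M1 ⊕ K) ⊕ (M2 ⊕ K) = M1 ⊕ M2, so the key drops out. Then M2 = (M1 ⊕ M2) ⊕ M1 over the first 6 bytes.
byte 0: (26 xor ba) xor 72 = 9c xor 72 = ee
byte 1: (5d xor be) xor 65 = e3 xor 65 = 86
byte 2: (5d xor e8) xor 70 = b5 xor 70 = c5
byte 3: (a0 xor 9a) xor 6f = 3a xor 6f = 55
byte 4: (e7 xor 67) xor 72 = 80 xor 72 = f2
byte 5: (af xor b5) xor 74 = 1a xor 74 = 6e

ee 86 c5 55 f2 6e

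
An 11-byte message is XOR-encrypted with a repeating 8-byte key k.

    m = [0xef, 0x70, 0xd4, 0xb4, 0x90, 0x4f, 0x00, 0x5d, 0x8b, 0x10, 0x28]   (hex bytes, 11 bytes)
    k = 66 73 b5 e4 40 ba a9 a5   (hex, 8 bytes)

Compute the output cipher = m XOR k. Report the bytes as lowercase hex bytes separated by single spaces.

The 8-byte key repeats, so the effective keystream is 66 73 b5 e4 40 ba a9 a5 66 73 b5.
byte 0: 11101111 XOR 01100110 = 10001001
byte 1: 01110000 XOR 01110011 = 00000011
byte 2: 11010100 XOR 10110101 = 01100001
byte 3: 10110100 XOR 11100100 = 01010000
byte 4: 10010000 XOR 01000000 = 11010000
byte 5: 01001111 XOR 10111010 = 11110101
byte 6: 00000000 XOR 10101001 = 10101001
byte 7: 01011101 XOR 10100101 = 11111000
byte 8: 10001011 XOR 01100110 = 11101101
byte 9: 00010000 XOR 01110011 = 01100011
byte 10: 00101000 XOR 10110101 = 10011101

89 03 61 50 d0 f5 a9 f8 ed 63 9d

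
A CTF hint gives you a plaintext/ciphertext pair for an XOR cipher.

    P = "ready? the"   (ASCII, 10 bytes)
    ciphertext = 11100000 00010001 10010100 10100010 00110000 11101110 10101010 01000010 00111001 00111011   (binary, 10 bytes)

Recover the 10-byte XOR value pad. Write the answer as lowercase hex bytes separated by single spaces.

Since ciphertext = P ⊕ pad, XORing both sides with P gives pad = P ⊕ ciphertext.
72 XOR e0 = 92
65 XOR 11 = 74
61 XOR 94 = f5
64 XOR a2 = c6
79 XOR 30 = 49
3f XOR ee = d1
20 XOR aa = 8a
74 XOR 42 = 36
68 XOR 39 = 51
65 XOR 3b = 5e

92 74 f5 c6 49 d1 8a 36 51 5e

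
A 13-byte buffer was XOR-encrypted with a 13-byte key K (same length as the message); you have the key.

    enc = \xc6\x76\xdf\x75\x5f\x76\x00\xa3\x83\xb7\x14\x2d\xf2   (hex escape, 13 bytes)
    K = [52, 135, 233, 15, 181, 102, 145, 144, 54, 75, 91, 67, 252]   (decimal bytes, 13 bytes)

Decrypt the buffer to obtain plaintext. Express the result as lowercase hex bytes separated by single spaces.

f2 f1 36 7a ea 10 91 33 b5 fc 4f 6e 0e

XOR is its own inverse, so applying the key byte-wise gives the result directly.
byte 0: c6 xor 34 = f2
byte 1: 76 xor 87 = f1
byte 2: df xor e9 = 36
byte 3: 75 xor 0f = 7a
byte 4: 5f xor b5 = ea
byte 5: 76 xor 66 = 10
byte 6: 00 xor 91 = 91
byte 7: a3 xor 90 = 33
byte 8: 83 xor 36 = b5
byte 9: b7 xor 4b = fc
byte 10: 14 xor 5b = 4f
byte 11: 2d xor 43 = 6e
byte 12: f2 xor fc = 0e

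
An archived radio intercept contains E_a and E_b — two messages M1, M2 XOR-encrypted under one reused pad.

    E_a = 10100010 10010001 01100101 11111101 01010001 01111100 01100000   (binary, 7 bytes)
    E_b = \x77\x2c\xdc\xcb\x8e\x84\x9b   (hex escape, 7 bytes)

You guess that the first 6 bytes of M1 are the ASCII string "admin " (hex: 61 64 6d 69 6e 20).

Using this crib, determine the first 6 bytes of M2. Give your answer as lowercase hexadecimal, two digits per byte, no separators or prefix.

b4d9d45fb1d8

First, E_a ⊕ E_b = (M1 ⊕ K) ⊕ (M2 ⊕ K) = M1 ⊕ M2, so the key drops out. Then M2 = (M1 ⊕ M2) ⊕ M1 over the first 6 bytes.
byte 0: (a2 xor 77) xor 61 = d5 xor 61 = b4
byte 1: (91 xor 2c) xor 64 = bd xor 64 = d9
byte 2: (65 xor dc) xor 6d = b9 xor 6d = d4
byte 3: (fd xor cb) xor 69 = 36 xor 69 = 5f
byte 4: (51 xor 8e) xor 6e = df xor 6e = b1
byte 5: (7c xor 84) xor 20 = f8 xor 20 = d8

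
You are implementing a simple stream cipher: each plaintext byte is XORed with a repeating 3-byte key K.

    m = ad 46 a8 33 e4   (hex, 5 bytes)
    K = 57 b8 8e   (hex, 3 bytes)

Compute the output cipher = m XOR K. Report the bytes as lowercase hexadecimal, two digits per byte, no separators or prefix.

fafe26645c

The 3-byte key repeats, so the effective keystream is 57 b8 8e 57 b8.
byte 0: 173 xor  87 = 250
byte 1:  70 xor 184 = 254
byte 2: 168 xor 142 =  38
byte 3:  51 xor  87 = 100
byte 4: 228 xor 184 =  92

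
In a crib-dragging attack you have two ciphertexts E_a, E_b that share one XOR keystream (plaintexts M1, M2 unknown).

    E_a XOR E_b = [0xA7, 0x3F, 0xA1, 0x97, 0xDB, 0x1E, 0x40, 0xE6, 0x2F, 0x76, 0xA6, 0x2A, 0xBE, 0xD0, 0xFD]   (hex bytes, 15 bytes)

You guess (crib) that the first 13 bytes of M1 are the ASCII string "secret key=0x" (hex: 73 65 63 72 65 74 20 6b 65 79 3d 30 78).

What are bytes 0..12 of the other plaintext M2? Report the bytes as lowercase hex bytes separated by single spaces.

Since E_a ⊕ E_b = M1 ⊕ M2, XORing with the guessed M1 bytes yields the corresponding M2 bytes: M2 = (E_a ⊕ E_b) ⊕ M1.
byte 0: 10100111 ⊕ 01110011 = 11010100
byte 1: 00111111 ⊕ 01100101 = 01011010
byte 2: 10100001 ⊕ 01100011 = 11000010
byte 3: 10010111 ⊕ 01110010 = 11100101
byte 4: 11011011 ⊕ 01100101 = 10111110
byte 5: 00011110 ⊕ 01110100 = 01101010
byte 6: 01000000 ⊕ 00100000 = 01100000
byte 7: 11100110 ⊕ 01101011 = 10001101
byte 8: 00101111 ⊕ 01100101 = 01001010
byte 9: 01110110 ⊕ 01111001 = 00001111
byte 10: 10100110 ⊕ 00111101 = 10011011
byte 11: 00101010 ⊕ 00110000 = 00011010
byte 12: 10111110 ⊕ 01111000 = 11000110

d4 5a c2 e5 be 6a 60 8d 4a 0f 9b 1a c6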